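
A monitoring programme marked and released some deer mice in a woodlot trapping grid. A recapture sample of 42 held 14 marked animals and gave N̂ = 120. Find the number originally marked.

From N = M·C/R: M = N·R / C = 120·14 / 42 = 1680 / 42 = 40.

M = 40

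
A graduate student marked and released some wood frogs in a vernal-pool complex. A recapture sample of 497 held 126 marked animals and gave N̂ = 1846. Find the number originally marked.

From N = M·C/R: M = N·R / C = 1846·126 / 497 = 232596 / 497 = 468.

M = 468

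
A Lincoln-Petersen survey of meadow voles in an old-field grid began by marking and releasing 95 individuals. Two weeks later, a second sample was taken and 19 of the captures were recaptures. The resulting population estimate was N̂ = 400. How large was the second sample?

C = 80

From N = M·C/R: C = N·R / M = 400·19 / 95 = 7600 / 95 = 80.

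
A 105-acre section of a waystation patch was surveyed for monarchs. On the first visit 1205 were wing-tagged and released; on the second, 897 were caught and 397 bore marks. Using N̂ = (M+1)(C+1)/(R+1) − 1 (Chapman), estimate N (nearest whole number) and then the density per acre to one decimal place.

density ≈ 25.9 monarchs per acre

N̂ = 1206·898/398 − 1 = 1082988/398 − 1 ≈ 2720.1 → 2720
Density = N̂ / area = 2720 / 105 ≈ 25.90 → 25.9 per acre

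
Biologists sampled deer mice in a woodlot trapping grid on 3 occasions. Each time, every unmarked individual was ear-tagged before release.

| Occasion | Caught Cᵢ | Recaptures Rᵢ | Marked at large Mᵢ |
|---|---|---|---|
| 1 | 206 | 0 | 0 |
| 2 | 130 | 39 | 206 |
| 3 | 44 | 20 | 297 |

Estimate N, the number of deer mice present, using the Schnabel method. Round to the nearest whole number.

Σ MᵢCᵢ = 0·206 + 206·130 + 297·44 = 0 + 26780 + 13068 = 39848
Σ Rᵢ = 0 + 39 + 20 = 59
N̂ = 39848 / 59 ≈ 675.4 → 675

N ≈ 675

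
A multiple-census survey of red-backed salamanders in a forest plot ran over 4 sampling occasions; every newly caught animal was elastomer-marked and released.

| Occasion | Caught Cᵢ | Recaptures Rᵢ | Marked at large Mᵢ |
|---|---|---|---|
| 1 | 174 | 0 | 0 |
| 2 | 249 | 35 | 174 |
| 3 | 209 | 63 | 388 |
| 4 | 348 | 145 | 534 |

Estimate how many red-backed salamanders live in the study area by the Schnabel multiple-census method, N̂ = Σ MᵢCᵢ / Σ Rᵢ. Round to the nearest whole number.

Σ MᵢCᵢ = 0·174 + 174·249 + 388·209 + 534·348 = 0 + 43326 + 81092 + 185832 = 310250
Σ Rᵢ = 0 + 35 + 63 + 145 = 243
N̂ = 310250 / 243 ≈ 1276.7 → 1277

N ≈ 1277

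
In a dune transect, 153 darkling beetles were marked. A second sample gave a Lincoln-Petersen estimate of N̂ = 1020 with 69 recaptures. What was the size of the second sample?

C = 460

From N = M·C/R: C = N·R / M = 1020·69 / 153 = 70380 / 153 = 460.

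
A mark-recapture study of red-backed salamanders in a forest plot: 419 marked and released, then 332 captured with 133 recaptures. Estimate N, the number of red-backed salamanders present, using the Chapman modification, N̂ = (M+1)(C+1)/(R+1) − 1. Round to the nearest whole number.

N̂ = (419+1)(332+1)/(133+1) − 1 = 420·333/134 − 1
= 139860/134 − 1 ≈ 1043.7 − 1 ≈ 1042.7 → 1043

N ≈ 1043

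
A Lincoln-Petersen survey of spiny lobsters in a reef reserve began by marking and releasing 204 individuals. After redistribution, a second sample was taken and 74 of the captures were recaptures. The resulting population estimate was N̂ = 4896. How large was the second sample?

C = 1776

From N = M·C/R: C = N·R / M = 4896·74 / 204 = 362304 / 204 = 1776.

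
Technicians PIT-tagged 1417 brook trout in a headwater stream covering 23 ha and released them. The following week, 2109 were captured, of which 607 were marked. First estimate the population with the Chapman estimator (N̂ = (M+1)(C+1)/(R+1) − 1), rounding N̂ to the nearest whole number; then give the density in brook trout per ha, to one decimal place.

N̂ = 1418·2110/608 − 1 = 2991980/608 − 1 ≈ 4920.0 → 4920
Density = N̂ / area = 4920 / 23 ≈ 213.91 → 213.9 per ha

density ≈ 213.9 brook trout per ha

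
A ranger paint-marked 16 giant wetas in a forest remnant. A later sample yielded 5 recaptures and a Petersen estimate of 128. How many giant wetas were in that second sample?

C = 40

From N = M·C/R: C = N·R / M = 128·5 / 16 = 640 / 16 = 40.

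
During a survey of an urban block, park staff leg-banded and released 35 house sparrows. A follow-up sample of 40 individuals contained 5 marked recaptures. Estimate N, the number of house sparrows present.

N = (35 × 40) / 5 = 1400 / 5 = 280

N = 280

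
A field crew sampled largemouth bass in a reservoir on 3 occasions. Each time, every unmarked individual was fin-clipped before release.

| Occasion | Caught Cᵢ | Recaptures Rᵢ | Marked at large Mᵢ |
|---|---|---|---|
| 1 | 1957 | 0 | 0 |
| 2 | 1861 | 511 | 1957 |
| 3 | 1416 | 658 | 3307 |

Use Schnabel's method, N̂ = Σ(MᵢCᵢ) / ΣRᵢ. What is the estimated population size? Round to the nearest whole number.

Σ MᵢCᵢ = 0·1957 + 1957·1861 + 3307·1416 = 0 + 3641977 + 4682712 = 8324689
Σ Rᵢ = 0 + 511 + 658 = 1169
N̂ = 8324689 / 1169 ≈ 7121.2 → 7121

N ≈ 7121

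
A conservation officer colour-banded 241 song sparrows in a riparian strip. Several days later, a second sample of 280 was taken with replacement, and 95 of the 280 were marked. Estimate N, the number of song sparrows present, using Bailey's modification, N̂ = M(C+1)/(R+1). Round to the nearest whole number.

N̂ = 241·(280+1)/(95+1) = 241·281/96 = 67721/96 ≈ 705.4 → 705

N ≈ 705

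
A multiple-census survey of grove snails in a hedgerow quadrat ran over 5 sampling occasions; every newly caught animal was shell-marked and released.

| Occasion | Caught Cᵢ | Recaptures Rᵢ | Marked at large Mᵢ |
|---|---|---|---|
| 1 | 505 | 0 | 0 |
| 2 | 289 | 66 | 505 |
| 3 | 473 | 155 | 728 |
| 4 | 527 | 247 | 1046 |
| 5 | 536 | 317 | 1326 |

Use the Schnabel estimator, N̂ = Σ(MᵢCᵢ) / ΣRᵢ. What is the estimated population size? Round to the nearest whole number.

Σ MᵢCᵢ = 0·505 + 505·289 + 728·473 + 1046·527 + 1326·536 = 0 + 145945 + 344344 + 551242 + 710736 = 1752267
Σ Rᵢ = 0 + 66 + 155 + 247 + 317 = 785
N̂ = 1752267 / 785 ≈ 2232.2 → 2232

N ≈ 2232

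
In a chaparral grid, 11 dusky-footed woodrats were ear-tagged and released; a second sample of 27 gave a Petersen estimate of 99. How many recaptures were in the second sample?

R = 3

From N = M·C/R: R = M·C / N = 11·27 / 99 = 297 / 99 = 3.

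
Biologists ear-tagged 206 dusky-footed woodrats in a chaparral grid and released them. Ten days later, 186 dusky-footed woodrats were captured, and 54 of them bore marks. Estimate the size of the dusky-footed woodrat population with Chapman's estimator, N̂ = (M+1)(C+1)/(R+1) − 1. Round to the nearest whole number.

N ≈ 703

N̂ = (206+1)(186+1)/(54+1) − 1 = 207·187/55 − 1
= 38709/55 − 1 ≈ 703.8 − 1 ≈ 702.8 → 703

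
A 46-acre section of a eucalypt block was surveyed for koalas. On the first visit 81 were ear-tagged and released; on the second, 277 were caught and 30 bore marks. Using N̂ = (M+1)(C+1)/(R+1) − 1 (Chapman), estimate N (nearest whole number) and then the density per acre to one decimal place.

N̂ = 82·278/31 − 1 = 22796/31 − 1 ≈ 734.4 → 734
Density = N̂ / area = 734 / 46 ≈ 15.96 → 16.0 per acre

density ≈ 16.0 koalas per acre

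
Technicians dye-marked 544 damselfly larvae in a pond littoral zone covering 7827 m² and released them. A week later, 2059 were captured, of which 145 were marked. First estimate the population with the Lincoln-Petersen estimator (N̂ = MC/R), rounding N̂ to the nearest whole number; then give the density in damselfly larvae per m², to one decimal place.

N̂ = 544·2059/145 = 1120096/145 ≈ 7724.8 → 7725
Density = N̂ / area = 7725 / 7827 ≈ 0.99 → 1.0 per m²

density ≈ 1.0 damselfly larvae per m²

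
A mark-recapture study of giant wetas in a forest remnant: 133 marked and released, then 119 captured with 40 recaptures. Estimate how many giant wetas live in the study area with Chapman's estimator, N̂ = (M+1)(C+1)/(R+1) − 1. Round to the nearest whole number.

N ≈ 391

N̂ = (133+1)(119+1)/(40+1) − 1 = 134·120/41 − 1
= 16080/41 − 1 ≈ 392.2 − 1 ≈ 391.2 → 391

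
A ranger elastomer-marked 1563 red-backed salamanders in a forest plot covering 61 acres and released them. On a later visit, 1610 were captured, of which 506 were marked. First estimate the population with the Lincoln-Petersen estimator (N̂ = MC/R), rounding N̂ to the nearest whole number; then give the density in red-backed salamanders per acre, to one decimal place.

density ≈ 81.5 red-backed salamanders per acre

N̂ = 1563·1610/506 = 2516430/506 ≈ 4973.2 → 4973
Density = N̂ / area = 4973 / 61 ≈ 81.52 → 81.5 per acre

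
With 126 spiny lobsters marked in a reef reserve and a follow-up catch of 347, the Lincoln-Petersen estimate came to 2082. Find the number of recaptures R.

From N = M·C/R: R = M·C / N = 126·347 / 2082 = 43722 / 2082 = 21.

R = 21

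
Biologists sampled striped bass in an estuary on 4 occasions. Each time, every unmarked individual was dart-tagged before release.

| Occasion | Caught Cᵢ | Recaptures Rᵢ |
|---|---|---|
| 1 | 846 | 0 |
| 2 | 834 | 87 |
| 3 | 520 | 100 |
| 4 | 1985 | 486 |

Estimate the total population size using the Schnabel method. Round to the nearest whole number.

Marked at large before each occasion: Mᵢ = Σⱼ<ᵢ (Cⱼ − Rⱼ) → M1=0, M2=846, M3=1593, M4=2013
Σ MᵢCᵢ = 0·846 + 846·834 + 1593·520 + 2013·1985 = 0 + 705564 + 828360 + 3995805 = 5529729
Σ Rᵢ = 0 + 87 + 100 + 486 = 673
N̂ = 5529729 / 673 ≈ 8216.5 → 8217

N ≈ 8217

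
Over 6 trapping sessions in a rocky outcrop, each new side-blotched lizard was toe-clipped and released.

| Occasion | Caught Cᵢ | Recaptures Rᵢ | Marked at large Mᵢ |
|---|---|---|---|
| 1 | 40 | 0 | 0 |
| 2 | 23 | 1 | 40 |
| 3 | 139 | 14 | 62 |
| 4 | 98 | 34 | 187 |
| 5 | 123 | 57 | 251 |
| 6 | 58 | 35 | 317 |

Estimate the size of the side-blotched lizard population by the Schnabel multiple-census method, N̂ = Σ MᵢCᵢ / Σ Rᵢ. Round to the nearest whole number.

Σ MᵢCᵢ = 0·40 + 40·23 + 62·139 + 187·98 + 251·123 + 317·58 = 0 + 920 + 8618 + 18326 + 30873 + 18386 = 77123
Σ Rᵢ = 0 + 1 + 14 + 34 + 57 + 35 = 141
N̂ = 77123 / 141 ≈ 547.0 → 547

N ≈ 547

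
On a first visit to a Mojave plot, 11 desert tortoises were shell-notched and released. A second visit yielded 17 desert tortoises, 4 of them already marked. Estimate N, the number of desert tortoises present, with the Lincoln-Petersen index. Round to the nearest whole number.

N ≈ 47

If marked individuals mix randomly, R/C ≈ M/N, giving N ≈ M·C/R.
N = (11 × 17) / 4 = 187 / 4 ≈ 46.8 → 47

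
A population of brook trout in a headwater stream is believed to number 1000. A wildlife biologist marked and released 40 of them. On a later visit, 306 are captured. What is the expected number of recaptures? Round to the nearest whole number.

expected recaptures ≈ 12

The marked fraction of the population is 40/1000, so in a sample of 306 expect C·(M/N) marked.
E[R] = 40 × 306 / 1000 = 12240 / 1000 ≈ 12.2 → 12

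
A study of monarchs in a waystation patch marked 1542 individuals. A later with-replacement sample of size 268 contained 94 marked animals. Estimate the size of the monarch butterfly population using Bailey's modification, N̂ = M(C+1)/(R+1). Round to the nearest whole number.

N̂ = 1542·(268+1)/(94+1) = 1542·269/95 = 414798/95 ≈ 4366.3 → 4366

N ≈ 4366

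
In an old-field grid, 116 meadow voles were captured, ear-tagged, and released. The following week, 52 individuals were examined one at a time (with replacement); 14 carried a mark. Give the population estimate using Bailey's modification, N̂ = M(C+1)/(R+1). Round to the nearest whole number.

N̂ = 116·(52+1)/(14+1) = 116·53/15 = 6148/15 ≈ 409.9 → 410

N ≈ 410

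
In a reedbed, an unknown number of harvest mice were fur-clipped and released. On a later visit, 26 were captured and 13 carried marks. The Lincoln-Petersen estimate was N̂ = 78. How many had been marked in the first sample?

From N = M·C/R: M = N·R / C = 78·13 / 26 = 1014 / 26 = 39.

M = 39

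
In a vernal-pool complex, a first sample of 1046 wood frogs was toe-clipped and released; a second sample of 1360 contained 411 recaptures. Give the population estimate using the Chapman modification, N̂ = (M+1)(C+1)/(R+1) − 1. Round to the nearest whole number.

N ≈ 3458

N̂ = (1046+1)(1360+1)/(411+1) − 1 = 1047·1361/412 − 1
= 1424967/412 − 1 ≈ 3458.7 − 1 ≈ 3457.7 → 3458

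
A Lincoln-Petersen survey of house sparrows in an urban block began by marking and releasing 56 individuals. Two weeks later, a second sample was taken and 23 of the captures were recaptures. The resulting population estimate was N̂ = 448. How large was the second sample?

From N = M·C/R: C = N·R / M = 448·23 / 56 = 10304 / 56 = 184.

C = 184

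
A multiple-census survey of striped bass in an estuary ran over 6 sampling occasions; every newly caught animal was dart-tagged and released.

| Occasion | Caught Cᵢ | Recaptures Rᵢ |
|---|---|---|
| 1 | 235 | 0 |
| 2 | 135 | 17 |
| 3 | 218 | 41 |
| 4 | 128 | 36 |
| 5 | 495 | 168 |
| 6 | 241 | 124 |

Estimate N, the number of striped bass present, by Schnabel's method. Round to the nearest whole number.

N ≈ 1847

Marked at large before each occasion: Mᵢ = Σⱼ<ᵢ (Cⱼ − Rⱼ) → M1=0, M2=235, M3=353, M4=530, M5=622, M6=949
Σ MᵢCᵢ = 0·235 + 235·135 + 353·218 + 530·128 + 622·495 + 949·241 = 0 + 31725 + 76954 + 67840 + 307890 + 228709 = 713118
Σ Rᵢ = 0 + 17 + 41 + 36 + 168 + 124 = 386
N̂ = 713118 / 386 ≈ 1847.46 → 1847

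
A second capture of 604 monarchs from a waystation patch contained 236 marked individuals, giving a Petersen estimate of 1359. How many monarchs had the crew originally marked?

From N = M·C/R: M = N·R / C = 1359·236 / 604 = 320724 / 604 = 531.

M = 531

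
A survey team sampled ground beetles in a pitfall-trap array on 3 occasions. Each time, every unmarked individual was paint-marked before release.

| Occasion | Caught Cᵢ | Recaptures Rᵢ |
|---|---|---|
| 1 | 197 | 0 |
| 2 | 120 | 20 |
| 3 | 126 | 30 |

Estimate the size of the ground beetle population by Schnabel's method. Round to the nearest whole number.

N ≈ 1221

Marked at large before each occasion: Mᵢ = Σⱼ<ᵢ (Cⱼ − Rⱼ) → M1=0, M2=197, M3=297
Σ MᵢCᵢ = 0·197 + 197·120 + 297·126 = 0 + 23640 + 37422 = 61062
Σ Rᵢ = 0 + 20 + 30 = 50
N̂ = 61062 / 50 ≈ 1221.2 → 1221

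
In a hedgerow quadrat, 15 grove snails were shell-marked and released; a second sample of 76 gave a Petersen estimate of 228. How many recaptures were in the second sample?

R = 5

From N = M·C/R: R = M·C / N = 15·76 / 228 = 1140 / 228 = 5.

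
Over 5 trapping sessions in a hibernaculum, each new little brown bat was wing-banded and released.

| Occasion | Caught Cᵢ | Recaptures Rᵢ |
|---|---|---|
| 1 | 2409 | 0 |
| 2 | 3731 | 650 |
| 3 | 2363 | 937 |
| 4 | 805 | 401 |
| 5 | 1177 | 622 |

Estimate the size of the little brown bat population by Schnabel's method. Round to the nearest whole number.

N ≈ 13,848

Marked at large before each occasion: Mᵢ = Σⱼ<ᵢ (Cⱼ − Rⱼ) → M1=0, M2=2409, M3=5490, M4=6916, M5=7320
Σ MᵢCᵢ = 0·2409 + 2409·3731 + 5490·2363 + 6916·805 + 7320·1177 = 0 + 8987979 + 12972870 + 5567380 + 8615640 = 36143869
Σ Rᵢ = 0 + 650 + 937 + 401 + 622 = 2610
N̂ = 36143869 / 2610 ≈ 13848.2 → 13848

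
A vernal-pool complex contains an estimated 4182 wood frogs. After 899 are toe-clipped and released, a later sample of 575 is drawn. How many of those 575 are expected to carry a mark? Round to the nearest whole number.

expected recaptures ≈ 124

The marked fraction of the population is 899/4182, so in a sample of 575 expect C·(M/N) marked.
E[R] = 899 × 575 / 4182 = 516925 / 4182 ≈ 123.6 → 124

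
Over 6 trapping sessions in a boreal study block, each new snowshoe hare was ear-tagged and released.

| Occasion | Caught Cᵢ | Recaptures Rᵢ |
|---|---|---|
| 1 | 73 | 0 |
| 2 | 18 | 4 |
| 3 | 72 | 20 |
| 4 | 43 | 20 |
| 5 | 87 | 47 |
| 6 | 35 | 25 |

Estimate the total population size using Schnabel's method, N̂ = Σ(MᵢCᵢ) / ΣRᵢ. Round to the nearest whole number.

N ≈ 299

Marked at large before each occasion: Mᵢ = Σⱼ<ᵢ (Cⱼ − Rⱼ) → M1=0, M2=73, M3=87, M4=139, M5=162, M6=202
Σ MᵢCᵢ = 0·73 + 73·18 + 87·72 + 139·43 + 162·87 + 202·35 = 0 + 1314 + 6264 + 5977 + 14094 + 7070 = 34719
Σ Rᵢ = 0 + 4 + 20 + 20 + 47 + 25 = 116
N̂ = 34719 / 116 ≈ 299.3 → 299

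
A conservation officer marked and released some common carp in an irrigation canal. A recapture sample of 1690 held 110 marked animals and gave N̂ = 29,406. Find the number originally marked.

From N = M·C/R: M = N·R / C = 29406·110 / 1690 = 3234660 / 1690 = 1914.

M = 1914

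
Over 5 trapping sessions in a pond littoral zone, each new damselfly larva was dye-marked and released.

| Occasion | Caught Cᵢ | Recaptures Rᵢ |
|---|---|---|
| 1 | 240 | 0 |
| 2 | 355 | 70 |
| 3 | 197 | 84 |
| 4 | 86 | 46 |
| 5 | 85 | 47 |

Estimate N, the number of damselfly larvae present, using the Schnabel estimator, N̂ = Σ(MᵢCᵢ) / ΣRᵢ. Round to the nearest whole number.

N ≈ 1219

Marked at large before each occasion: Mᵢ = Σⱼ<ᵢ (Cⱼ − Rⱼ) → M1=0, M2=240, M3=525, M4=638, M5=678
Σ MᵢCᵢ = 0·240 + 240·355 + 525·197 + 638·86 + 678·85 = 0 + 85200 + 103425 + 54868 + 57630 = 301123
Σ Rᵢ = 0 + 70 + 84 + 46 + 47 = 247
N̂ = 301123 / 247 ≈ 1219.1 → 1219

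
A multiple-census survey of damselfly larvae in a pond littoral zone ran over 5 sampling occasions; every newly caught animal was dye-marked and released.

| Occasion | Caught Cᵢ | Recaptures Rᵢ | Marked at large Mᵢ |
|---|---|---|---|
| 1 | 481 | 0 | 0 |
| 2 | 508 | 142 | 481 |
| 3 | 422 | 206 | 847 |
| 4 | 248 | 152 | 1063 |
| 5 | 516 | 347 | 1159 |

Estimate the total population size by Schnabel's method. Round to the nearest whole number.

N ≈ 1728

Σ MᵢCᵢ = 0·481 + 481·508 + 847·422 + 1063·248 + 1159·516 = 0 + 244348 + 357434 + 263624 + 598044 = 1463450
Σ Rᵢ = 0 + 142 + 206 + 152 + 347 = 847
N̂ = 1463450 / 847 ≈ 1727.8 → 1728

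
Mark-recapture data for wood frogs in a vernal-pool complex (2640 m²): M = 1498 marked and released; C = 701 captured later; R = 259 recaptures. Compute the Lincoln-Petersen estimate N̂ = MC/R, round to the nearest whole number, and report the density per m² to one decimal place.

N̂ = 1498·701/259 = 1050098/259 ≈ 4054.4 → 4054
Density = N̂ / area = 4054 / 2640 ≈ 1.54 → 1.5 per m²

density ≈ 1.5 wood frogs per m²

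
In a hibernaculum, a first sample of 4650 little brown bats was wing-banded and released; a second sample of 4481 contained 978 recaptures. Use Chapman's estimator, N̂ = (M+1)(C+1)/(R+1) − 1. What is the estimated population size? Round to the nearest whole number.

N ≈ 21,292

N̂ = (4650+1)(4481+1)/(978+1) − 1 = 4651·4482/979 − 1
= 20845782/979 − 1 ≈ 21292.9 − 1 ≈ 21291.9 → 21292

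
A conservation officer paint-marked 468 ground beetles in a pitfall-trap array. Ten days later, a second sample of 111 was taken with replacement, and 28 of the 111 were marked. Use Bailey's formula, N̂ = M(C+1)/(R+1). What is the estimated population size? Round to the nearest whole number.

N̂ = 468·(111+1)/(28+1) = 468·112/29 = 52416/29 ≈ 1807.4 → 1807

N ≈ 1807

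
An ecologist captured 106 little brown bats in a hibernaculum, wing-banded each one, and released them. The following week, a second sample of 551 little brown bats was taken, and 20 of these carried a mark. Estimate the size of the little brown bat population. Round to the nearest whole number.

The marked fraction in the recapture sample should equal the marked fraction in the population: 20/551 = 106/N.
N = (106 × 551) / 20 = 58406 / 20 ≈ 2920.3 → 2920

N ≈ 2920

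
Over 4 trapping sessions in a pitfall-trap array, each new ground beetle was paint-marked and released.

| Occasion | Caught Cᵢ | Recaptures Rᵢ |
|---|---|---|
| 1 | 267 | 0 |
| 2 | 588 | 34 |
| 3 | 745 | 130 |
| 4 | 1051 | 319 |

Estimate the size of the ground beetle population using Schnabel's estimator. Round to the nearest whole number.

N ≈ 4716

Marked at large before each occasion: Mᵢ = Σⱼ<ᵢ (Cⱼ − Rⱼ) → M1=0, M2=267, M3=821, M4=1436
Σ MᵢCᵢ = 0·267 + 267·588 + 821·745 + 1436·1051 = 0 + 156996 + 611645 + 1509236 = 2277877
Σ Rᵢ = 0 + 34 + 130 + 319 = 483
N̂ = 2277877 / 483 ≈ 4716.1 → 4716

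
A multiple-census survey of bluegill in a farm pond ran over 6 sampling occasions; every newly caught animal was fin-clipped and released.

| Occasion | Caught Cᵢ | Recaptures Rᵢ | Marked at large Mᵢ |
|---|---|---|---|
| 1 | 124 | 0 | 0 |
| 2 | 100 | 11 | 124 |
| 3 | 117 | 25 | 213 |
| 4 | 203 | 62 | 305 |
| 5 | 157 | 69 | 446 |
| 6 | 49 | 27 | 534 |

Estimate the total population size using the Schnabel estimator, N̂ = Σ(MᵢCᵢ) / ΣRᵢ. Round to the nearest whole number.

Σ MᵢCᵢ = 0·124 + 124·100 + 213·117 + 305·203 + 446·157 + 534·49 = 0 + 12400 + 24921 + 61915 + 70022 + 26166 = 195424
Σ Rᵢ = 0 + 11 + 25 + 62 + 69 + 27 = 194
N̂ = 195424 / 194 ≈ 1007.3 → 1007

N ≈ 1007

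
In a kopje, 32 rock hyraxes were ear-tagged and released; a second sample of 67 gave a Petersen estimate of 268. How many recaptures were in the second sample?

R = 8

From N = M·C/R: R = M·C / N = 32·67 / 268 = 2144 / 268 = 8.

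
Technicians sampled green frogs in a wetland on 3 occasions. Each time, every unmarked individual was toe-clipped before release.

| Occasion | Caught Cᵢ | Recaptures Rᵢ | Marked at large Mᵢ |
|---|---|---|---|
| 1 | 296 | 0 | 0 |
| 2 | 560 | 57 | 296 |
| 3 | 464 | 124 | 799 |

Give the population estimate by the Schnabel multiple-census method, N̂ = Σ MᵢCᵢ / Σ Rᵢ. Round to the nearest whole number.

Σ MᵢCᵢ = 0·296 + 296·560 + 799·464 = 0 + 165760 + 370736 = 536496
Σ Rᵢ = 0 + 57 + 124 = 181
N̂ = 536496 / 181 ≈ 2964.1 → 2964

N ≈ 2964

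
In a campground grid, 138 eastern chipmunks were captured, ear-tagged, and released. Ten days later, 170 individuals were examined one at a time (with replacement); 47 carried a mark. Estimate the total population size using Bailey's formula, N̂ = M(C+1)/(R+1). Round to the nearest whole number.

N̂ = 138·(170+1)/(47+1) = 138·171/48 = 23598/48 ≈ 491.6 → 492

N ≈ 492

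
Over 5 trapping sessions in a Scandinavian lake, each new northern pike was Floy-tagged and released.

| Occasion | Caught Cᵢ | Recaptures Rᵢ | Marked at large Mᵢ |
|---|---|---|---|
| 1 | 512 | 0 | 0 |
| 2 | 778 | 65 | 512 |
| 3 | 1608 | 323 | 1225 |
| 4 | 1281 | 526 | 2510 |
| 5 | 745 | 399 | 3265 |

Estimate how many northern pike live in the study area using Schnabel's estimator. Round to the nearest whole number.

N ≈ 6105

Σ MᵢCᵢ = 0·512 + 512·778 + 1225·1608 + 2510·1281 + 3265·745 = 0 + 398336 + 1969800 + 3215310 + 2432425 = 8015871
Σ Rᵢ = 0 + 65 + 323 + 526 + 399 = 1313
N̂ = 8015871 / 1313 ≈ 6105.0 → 6105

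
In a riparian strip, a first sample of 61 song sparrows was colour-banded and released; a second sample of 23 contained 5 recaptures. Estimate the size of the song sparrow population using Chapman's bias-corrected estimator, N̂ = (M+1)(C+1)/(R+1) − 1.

N = 247

N̂ = (61+1)(23+1)/(5+1) − 1 = 62·24/6 − 1
= 1488/6 − 1 = 248 − 1 = 247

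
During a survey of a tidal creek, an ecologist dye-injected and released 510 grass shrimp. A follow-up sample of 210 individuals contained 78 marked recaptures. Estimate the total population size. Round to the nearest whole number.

N ≈ 1373

The marked fraction in the recapture sample should equal the marked fraction in the population: 78/210 = 510/N.
N = (510 × 210) / 78 = 107100 / 78 ≈ 1373.1 → 1373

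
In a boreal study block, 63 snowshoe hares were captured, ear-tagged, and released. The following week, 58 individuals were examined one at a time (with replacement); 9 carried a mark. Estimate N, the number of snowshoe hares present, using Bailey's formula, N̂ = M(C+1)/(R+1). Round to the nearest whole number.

N̂ = 63·(58+1)/(9+1) = 63·59/10 = 3717/10 ≈ 371.7 → 372

N ≈ 372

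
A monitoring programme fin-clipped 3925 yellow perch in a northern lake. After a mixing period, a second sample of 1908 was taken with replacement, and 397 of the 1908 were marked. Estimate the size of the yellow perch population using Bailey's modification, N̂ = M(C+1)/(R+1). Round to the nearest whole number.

N̂ = 3925·(1908+1)/(397+1) = 3925·1909/398 = 7492825/398 ≈ 18826.2 → 18826

N ≈ 18,826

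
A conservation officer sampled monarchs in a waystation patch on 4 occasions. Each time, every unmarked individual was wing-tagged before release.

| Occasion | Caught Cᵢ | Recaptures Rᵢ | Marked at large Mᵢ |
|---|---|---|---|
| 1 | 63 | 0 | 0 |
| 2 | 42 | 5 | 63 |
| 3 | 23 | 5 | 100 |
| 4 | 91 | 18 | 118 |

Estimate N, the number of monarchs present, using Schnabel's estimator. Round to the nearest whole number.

Σ MᵢCᵢ = 0·63 + 63·42 + 100·23 + 118·91 = 0 + 2646 + 2300 + 10738 = 15684
Σ Rᵢ = 0 + 5 + 5 + 18 = 28
N̂ = 15684 / 28 ≈ 560.1 → 560

N ≈ 560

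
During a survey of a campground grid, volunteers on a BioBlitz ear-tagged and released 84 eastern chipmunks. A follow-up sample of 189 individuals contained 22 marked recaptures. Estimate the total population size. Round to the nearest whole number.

N = (84 × 189) / 22 = 15876 / 22 ≈ 721.6 → 722

N ≈ 722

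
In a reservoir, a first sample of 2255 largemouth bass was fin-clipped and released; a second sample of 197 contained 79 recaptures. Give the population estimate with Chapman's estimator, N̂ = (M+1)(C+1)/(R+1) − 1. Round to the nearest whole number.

N̂ = (2255+1)(197+1)/(79+1) − 1 = 2256·198/80 − 1
= 446688/80 − 1 ≈ 5583.6 − 1 ≈ 5582.6 → 5583

N ≈ 5583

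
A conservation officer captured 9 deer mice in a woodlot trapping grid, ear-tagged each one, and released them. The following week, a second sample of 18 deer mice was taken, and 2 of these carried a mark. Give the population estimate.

The marked fraction in the recapture sample should equal the marked fraction in the population: 2/18 = 9/N.
N = (9 × 18) / 2 = 162 / 2 = 81

N = 81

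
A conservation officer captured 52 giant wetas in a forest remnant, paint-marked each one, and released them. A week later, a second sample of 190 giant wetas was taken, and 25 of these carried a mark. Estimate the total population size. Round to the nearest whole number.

N ≈ 395

N = (52 × 190) / 25 = 9880 / 25 ≈ 395.2 → 395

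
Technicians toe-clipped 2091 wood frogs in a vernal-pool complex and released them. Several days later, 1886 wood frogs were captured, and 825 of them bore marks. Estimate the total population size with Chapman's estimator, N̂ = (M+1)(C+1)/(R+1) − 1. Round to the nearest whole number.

N ≈ 4778

N̂ = (2091+1)(1886+1)/(825+1) − 1 = 2092·1887/826 − 1
= 3947604/826 − 1 ≈ 4779.2 − 1 ≈ 4778.2 → 4778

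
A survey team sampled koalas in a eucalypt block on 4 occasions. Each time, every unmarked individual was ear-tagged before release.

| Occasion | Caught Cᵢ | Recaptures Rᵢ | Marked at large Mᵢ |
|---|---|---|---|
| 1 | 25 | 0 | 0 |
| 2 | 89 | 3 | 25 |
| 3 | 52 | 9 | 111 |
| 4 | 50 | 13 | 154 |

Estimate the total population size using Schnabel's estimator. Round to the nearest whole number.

N ≈ 628

Σ MᵢCᵢ = 0·25 + 25·89 + 111·52 + 154·50 = 0 + 2225 + 5772 + 7700 = 15697
Σ Rᵢ = 0 + 3 + 9 + 13 = 25
N̂ = 15697 / 25 ≈ 627.9 → 628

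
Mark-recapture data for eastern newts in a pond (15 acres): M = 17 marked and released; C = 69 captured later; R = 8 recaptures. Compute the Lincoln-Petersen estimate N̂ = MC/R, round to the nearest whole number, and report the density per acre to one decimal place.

N̂ = 17·69/8 = 1173/8 ≈ 146.6 → 147
Density = N̂ / area = 147 / 15 ≈ 9.80 → 9.8 per acre

density ≈ 9.8 eastern newts per acre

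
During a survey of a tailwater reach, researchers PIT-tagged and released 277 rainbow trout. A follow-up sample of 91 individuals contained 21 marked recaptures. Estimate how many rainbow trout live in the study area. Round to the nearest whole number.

N = (277 × 91) / 21 = 25207 / 21 ≈ 1200.3 → 1200

N ≈ 1200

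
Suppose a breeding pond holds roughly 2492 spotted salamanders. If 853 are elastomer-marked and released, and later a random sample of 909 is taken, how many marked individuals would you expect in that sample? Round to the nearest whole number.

expected recaptures ≈ 311

The marked fraction of the population is 853/2492, so in a sample of 909 expect C·(M/N) marked.
E[R] = 853 × 909 / 2492 = 775377 / 2492 ≈ 311.1 → 311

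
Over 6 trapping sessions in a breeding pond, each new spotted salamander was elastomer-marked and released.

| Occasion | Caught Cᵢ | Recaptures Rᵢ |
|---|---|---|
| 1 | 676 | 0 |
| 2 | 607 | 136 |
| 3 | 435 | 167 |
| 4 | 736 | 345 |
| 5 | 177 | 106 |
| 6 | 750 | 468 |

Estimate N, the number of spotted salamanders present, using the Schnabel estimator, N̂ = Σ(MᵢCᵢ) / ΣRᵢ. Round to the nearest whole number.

Marked at large before each occasion: Mᵢ = Σⱼ<ᵢ (Cⱼ − Rⱼ) → M1=0, M2=676, M3=1147, M4=1415, M5=1806, M6=1877
Σ MᵢCᵢ = 0·676 + 676·607 + 1147·435 + 1415·736 + 1806·177 + 1877·750 = 0 + 410332 + 498945 + 1041440 + 319662 + 1407750 = 3678129
Σ Rᵢ = 0 + 136 + 167 + 345 + 106 + 468 = 1222
N̂ = 3678129 / 1222 ≈ 3009.9 → 3010

N ≈ 3010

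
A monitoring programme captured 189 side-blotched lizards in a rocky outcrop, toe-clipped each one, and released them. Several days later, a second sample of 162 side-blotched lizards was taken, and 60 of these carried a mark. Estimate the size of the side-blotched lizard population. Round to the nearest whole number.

N ≈ 510

If marked individuals mix randomly, R/C ≈ M/N, giving N ≈ M·C/R.
N = (189 × 162) / 60 = 30618 / 60 ≈ 510.3 → 510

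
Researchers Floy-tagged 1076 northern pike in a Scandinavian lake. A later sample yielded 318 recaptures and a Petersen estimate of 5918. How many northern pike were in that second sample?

C = 1749

From N = M·C/R: C = N·R / M = 5918·318 / 1076 = 1881924 / 1076 = 1749.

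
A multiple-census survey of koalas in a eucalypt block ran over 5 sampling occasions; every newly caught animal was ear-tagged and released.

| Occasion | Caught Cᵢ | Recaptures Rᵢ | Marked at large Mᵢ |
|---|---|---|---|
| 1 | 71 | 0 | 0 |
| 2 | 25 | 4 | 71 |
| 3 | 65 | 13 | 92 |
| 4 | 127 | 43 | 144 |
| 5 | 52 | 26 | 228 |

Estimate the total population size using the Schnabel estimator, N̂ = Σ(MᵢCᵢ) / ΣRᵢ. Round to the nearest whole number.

N ≈ 441

Σ MᵢCᵢ = 0·71 + 71·25 + 92·65 + 144·127 + 228·52 = 0 + 1775 + 5980 + 18288 + 11856 = 37899
Σ Rᵢ = 0 + 4 + 13 + 43 + 26 = 86
N̂ = 37899 / 86 ≈ 440.7 → 441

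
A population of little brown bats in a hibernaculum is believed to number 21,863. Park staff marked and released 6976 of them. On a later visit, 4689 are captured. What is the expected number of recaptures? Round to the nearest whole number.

expected recaptures ≈ 1496

Expected recaptures E[R] = M·C / N.
E[R] = 6976 × 4689 / 21863 = 32710464 / 21863 ≈ 1496.2 → 1496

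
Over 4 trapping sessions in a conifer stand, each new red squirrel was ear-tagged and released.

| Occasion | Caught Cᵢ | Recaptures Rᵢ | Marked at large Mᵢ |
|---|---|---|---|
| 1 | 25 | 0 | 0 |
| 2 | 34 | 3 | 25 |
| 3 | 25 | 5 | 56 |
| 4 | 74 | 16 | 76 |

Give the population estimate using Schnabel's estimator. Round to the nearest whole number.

N ≈ 328

Σ MᵢCᵢ = 0·25 + 25·34 + 56·25 + 76·74 = 0 + 850 + 1400 + 5624 = 7874
Σ Rᵢ = 0 + 3 + 5 + 16 = 24
N̂ = 7874 / 24 ≈ 328.1 → 328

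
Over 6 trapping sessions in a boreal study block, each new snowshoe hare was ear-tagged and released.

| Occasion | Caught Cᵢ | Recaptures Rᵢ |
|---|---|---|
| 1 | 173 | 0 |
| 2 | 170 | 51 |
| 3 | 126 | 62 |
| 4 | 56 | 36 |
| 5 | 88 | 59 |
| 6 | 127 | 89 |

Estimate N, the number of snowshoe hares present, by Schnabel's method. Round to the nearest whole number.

N ≈ 575

Marked at large before each occasion: Mᵢ = Σⱼ<ᵢ (Cⱼ − Rⱼ) → M1=0, M2=173, M3=292, M4=356, M5=376, M6=405
Σ MᵢCᵢ = 0·173 + 173·170 + 292·126 + 356·56 + 376·88 + 405·127 = 0 + 29410 + 36792 + 19936 + 33088 + 51435 = 170661
Σ Rᵢ = 0 + 51 + 62 + 36 + 59 + 89 = 297
N̂ = 170661 / 297 ≈ 574.6 → 575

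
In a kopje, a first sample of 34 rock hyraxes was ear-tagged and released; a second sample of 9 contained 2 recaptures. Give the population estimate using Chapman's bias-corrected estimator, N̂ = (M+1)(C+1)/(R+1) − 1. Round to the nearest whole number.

N̂ = (34+1)(9+1)/(2+1) − 1 = 35·10/3 − 1
= 350/3 − 1 ≈ 116.7 − 1 ≈ 115.7 → 116

N ≈ 116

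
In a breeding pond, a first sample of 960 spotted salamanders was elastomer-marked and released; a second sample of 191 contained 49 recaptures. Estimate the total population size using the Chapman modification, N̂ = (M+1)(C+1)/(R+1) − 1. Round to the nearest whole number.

N ≈ 3689

N̂ = (960+1)(191+1)/(49+1) − 1 = 961·192/50 − 1
= 184512/50 − 1 ≈ 3690.2 − 1 ≈ 3689.2 → 3689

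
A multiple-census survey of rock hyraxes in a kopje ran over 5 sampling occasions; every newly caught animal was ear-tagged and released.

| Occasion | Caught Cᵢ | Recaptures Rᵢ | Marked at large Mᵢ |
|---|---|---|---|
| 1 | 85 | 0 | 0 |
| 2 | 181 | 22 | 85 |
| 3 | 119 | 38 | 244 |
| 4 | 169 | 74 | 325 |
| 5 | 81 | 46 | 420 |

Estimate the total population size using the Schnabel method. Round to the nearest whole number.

Σ MᵢCᵢ = 0·85 + 85·181 + 244·119 + 325·169 + 420·81 = 0 + 15385 + 29036 + 54925 + 34020 = 133366
Σ Rᵢ = 0 + 22 + 38 + 74 + 46 = 180
N̂ = 133366 / 180 ≈ 740.9 → 741

N ≈ 741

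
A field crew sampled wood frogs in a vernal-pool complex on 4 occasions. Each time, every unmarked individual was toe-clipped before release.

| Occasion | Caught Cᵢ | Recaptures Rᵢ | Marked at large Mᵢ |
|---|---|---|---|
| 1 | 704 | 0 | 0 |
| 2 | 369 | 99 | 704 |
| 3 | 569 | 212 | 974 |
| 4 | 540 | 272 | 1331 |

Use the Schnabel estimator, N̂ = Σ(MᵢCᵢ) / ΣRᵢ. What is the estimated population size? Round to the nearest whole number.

Σ MᵢCᵢ = 0·704 + 704·369 + 974·569 + 1331·540 = 0 + 259776 + 554206 + 718740 = 1532722
Σ Rᵢ = 0 + 99 + 212 + 272 = 583
N̂ = 1532722 / 583 ≈ 2629.0 → 2629

N ≈ 2629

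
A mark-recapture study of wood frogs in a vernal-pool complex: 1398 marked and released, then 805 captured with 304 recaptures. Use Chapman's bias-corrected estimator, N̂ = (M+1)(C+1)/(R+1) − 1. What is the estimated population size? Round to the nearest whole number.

N ≈ 3696

N̂ = (1398+1)(805+1)/(304+1) − 1 = 1399·806/305 − 1
= 1127594/305 − 1 ≈ 3697.0 − 1 ≈ 3696.0 → 3696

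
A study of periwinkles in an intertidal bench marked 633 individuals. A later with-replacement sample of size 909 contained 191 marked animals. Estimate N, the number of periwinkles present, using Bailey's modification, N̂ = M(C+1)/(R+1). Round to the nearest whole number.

N̂ = 633·(909+1)/(191+1) = 633·910/192 = 576030/192 ≈ 3000.2 → 3000

N ≈ 3000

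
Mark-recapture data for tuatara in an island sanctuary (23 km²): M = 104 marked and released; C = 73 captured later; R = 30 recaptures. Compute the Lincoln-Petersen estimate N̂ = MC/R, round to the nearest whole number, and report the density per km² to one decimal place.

N̂ = 104·73/30 = 7592/30 ≈ 253.1 → 253
Density = N̂ / area = 253 / 23 = 11.0 per km²

density ≈ 11.0 tuatara per km²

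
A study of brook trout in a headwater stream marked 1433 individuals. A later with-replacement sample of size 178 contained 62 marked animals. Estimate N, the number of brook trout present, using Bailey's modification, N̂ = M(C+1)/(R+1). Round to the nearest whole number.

N ≈ 4072

N̂ = 1433·(178+1)/(62+1) = 1433·179/63 = 256507/63 ≈ 4071.5 → 4072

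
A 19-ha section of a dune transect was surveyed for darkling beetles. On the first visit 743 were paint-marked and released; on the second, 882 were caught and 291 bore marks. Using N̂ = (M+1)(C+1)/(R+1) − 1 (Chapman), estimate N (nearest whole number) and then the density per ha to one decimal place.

density ≈ 118.4 darkling beetles per ha

N̂ = 744·883/292 − 1 = 656952/292 − 1 ≈ 2248.8 → 2249
Density = N̂ / area = 2249 / 19 ≈ 118.37 → 118.4 per ha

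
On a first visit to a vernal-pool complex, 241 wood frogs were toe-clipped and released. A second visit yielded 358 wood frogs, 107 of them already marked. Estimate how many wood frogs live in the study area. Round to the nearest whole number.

If marked individuals mix randomly, R/C ≈ M/N, giving N ≈ M·C/R.
N = (241 × 358) / 107 = 86278 / 107 ≈ 806.3 → 806

N ≈ 806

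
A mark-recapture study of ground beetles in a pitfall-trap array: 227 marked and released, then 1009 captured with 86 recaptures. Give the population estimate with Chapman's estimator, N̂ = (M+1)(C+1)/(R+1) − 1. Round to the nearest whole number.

N ≈ 2646

N̂ = (227+1)(1009+1)/(86+1) − 1 = 228·1010/87 − 1
= 230280/87 − 1 ≈ 2646.9 − 1 ≈ 2645.9 → 2646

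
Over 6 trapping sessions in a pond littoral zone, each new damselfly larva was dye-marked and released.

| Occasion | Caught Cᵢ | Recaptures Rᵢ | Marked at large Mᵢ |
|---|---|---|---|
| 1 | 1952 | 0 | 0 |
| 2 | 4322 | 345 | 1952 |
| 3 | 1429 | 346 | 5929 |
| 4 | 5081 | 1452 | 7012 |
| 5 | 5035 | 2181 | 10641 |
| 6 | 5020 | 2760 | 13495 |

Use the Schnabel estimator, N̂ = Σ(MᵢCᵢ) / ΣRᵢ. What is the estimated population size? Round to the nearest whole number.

Σ MᵢCᵢ = 0·1952 + 1952·4322 + 5929·1429 + 7012·5081 + 10641·5035 + 13495·5020 = 0 + 8436544 + 8472541 + 35627972 + 53577435 + 67744900 = 173859392
Σ Rᵢ = 0 + 345 + 346 + 1452 + 2181 + 2760 = 7084
N̂ = 173859392 / 7084 ≈ 24542.5 → 24543

N ≈ 24,543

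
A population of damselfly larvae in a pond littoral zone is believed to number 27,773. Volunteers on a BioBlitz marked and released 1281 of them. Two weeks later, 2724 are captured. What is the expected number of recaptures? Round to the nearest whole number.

The marked fraction of the population is 1281/27773, so in a sample of 2724 expect C·(M/N) marked.
E[R] = 1281 × 2724 / 27773 = 3489444 / 27773 ≈ 125.6 → 126

expected recaptures ≈ 126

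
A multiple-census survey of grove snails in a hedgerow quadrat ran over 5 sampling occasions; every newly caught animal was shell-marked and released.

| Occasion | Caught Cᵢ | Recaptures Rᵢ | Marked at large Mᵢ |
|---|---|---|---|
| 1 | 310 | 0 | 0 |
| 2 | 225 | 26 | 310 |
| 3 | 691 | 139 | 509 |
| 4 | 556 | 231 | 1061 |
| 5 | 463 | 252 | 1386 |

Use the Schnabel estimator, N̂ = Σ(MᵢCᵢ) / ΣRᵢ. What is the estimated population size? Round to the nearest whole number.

N ≈ 2551

Σ MᵢCᵢ = 0·310 + 310·225 + 509·691 + 1061·556 + 1386·463 = 0 + 69750 + 351719 + 589916 + 641718 = 1653103
Σ Rᵢ = 0 + 26 + 139 + 231 + 252 = 648
N̂ = 1653103 / 648 ≈ 2551.1 → 2551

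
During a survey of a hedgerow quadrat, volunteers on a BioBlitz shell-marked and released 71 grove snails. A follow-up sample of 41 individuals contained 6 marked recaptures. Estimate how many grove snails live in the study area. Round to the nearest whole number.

Lincoln-Petersen assumes M/N = R/C, so N = M·C / R.
N = (71 × 41) / 6 = 2911 / 6 ≈ 485.2 → 485

N ≈ 485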